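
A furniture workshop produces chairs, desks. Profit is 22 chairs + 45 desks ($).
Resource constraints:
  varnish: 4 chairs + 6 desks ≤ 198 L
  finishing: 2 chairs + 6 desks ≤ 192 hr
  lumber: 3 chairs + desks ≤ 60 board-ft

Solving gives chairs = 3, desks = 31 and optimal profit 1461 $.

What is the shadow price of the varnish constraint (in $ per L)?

3.5

At the optimum: varnish uses 198 of 198 (binding); finishing uses 192 of 192 (binding); lumber uses 40 of 60 (slack = 20).
Slack constraints have shadow price 0 (complementary slackness).
From A_Bᵀ y = c: 4·y_varnish + 2·y_finishing = 22; 6·y_varnish + 6·y_finishing = 45.
→ y_varnish = 3.5 and y_finishing = 4.
Shadow price of varnish = 3.5.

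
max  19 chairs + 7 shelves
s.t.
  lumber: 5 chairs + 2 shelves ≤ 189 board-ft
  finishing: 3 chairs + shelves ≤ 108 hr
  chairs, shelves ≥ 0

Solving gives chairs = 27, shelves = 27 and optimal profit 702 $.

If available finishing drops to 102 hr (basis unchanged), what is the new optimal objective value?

Both lumber and finishing are binding at x*.
Dual feasibility on the basic columns requires 5·y_lumber + 3·y_finishing = 19, 2·y_lumber + 1·y_finishing = 7.
Solving: y_lumber = 2, y_finishing = 3.
Δz = y_finishing·Δb = 3 × (-6) = -18, so new z* = 702 − 18 = 684.

684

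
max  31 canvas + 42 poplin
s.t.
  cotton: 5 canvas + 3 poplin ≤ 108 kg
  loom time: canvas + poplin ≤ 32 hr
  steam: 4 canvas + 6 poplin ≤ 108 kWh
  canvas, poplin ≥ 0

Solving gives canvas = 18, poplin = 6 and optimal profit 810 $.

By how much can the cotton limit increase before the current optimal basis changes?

Binding constraints: cotton, steam. The basis is B = [[5,3],[4,6]] with det 18.
Per unit increase in cotton, x* moves by d = (0.3333, -0.2222).
The basis stays optimal until poplin reaches 0; allowable increase = 27 kg.

27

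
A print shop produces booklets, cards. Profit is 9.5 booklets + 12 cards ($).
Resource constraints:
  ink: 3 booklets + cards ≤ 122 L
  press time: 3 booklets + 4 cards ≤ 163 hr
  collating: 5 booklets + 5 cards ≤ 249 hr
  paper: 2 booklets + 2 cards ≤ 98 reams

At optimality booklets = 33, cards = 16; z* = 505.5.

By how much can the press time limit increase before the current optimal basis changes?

Binding constraints: press time, paper. The basis is B = [[3,4],[2,2]] with det -2.
Per unit increase in press time, x* moves by d = (-1, 1).
The basis stays optimal until booklets reaches 0; allowable increase = 33 hr.

33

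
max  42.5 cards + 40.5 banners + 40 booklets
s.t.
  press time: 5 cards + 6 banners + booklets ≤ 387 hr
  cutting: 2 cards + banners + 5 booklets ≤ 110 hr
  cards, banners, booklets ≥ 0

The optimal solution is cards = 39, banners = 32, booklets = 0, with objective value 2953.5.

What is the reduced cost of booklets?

Both press time and cutting are binding at x*.
The binding rows give the dual system: 5·y_press time + 2·y_cutting = 42.5 and 6·y_press time + 1·y_cutting = 40.5.
This yields shadow prices y_press time = 5.5, y_cutting = 7.5.
Reduced cost of booklets: c₃ − yᵀa₃ = 40 − (5.5·1 + 7.5·5) = 40 − 43 = -3.

-3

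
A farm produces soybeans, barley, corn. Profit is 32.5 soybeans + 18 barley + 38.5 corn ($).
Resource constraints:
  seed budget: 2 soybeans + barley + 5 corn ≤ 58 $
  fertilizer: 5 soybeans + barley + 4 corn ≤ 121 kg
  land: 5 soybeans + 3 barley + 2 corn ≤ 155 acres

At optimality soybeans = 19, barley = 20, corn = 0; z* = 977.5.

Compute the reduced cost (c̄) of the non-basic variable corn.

-6

At the optimum: seed budget uses 58 of 58 (binding); fertilizer uses 115 of 121 (slack = 6); land uses 155 of 155 (binding).
Since fertilizer is not tight, its dual is 0.
Dual feasibility on the basic columns requires 2·y_seed budget + 5·y_land = 32.5, 1·y_seed budget + 3·y_land = 18.
→ y_seed budget = 7.5 and y_land = 3.5.
Reduced cost of corn: c₃ − yᵀa₃ = 38.5 − (7.5·5 + 3.5·2) = 38.5 − 44.5 = -6.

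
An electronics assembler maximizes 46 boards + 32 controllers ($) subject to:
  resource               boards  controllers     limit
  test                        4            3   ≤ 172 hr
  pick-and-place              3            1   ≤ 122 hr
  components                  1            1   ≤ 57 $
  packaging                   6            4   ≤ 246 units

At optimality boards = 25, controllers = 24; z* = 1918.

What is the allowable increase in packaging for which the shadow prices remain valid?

Binding constraints: test, packaging. The basis is B = [[4,3],[6,4]] with det -2.
Per unit increase in packaging, x* moves by d = (1.5, -2).
The basis stays optimal until pick-and-place becomes binding; allowable increase = 9.2 units.

9.2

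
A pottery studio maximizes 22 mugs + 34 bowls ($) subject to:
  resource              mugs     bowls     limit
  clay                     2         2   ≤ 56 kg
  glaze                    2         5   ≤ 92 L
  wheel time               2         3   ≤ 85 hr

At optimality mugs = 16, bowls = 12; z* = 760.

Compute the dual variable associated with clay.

7

At the optimum: clay uses 56 of 56 (binding); glaze uses 92 of 92 (binding); wheel time uses 68 of 85 (slack = 17).
Slack constraints have shadow price 0 (complementary slackness).
Dual feasibility on the basic columns requires 2·y_clay + 2·y_glaze = 22, 2·y_clay + 5·y_glaze = 34.
Solving: y_clay = 7, y_glaze = 4.
Shadow price of clay = 7.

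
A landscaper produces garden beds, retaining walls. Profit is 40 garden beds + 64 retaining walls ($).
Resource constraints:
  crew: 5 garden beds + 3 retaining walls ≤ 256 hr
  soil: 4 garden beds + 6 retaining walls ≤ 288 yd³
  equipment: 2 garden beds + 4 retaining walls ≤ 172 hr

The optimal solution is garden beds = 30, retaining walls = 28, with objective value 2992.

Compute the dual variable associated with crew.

Check each constraint at x*: crew 234/256 (slack 22); soil 288/288 (tight); equipment 172/172 (tight).
Slack constraints have shadow price 0 (complementary slackness).
The binding rows give the dual system: 4·y_soil + 2·y_equipment = 40 and 6·y_soil + 4·y_equipment = 64.
Solving: y_soil = 8, y_equipment = 4.
Shadow price of crew = 0.

0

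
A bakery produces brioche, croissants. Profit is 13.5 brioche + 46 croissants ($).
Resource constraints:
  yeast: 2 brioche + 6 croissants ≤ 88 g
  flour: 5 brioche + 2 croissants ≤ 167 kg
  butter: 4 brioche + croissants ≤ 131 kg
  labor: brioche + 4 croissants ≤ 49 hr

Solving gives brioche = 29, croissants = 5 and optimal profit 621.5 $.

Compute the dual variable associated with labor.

5.5

At the optimum: yeast uses 88 of 88 (binding); flour uses 155 of 167 (slack = 12); butter uses 121 of 131 (slack = 10); labor uses 49 of 49 (binding).
By complementary slackness, y = 0 for the non-binding constraints.
From A_Bᵀ y = c: 2·y_yeast + 1·y_labor = 13.5; 6·y_yeast + 4·y_labor = 46.
→ y_yeast = 4 and y_labor = 5.5.
Shadow price of labor = 5.5.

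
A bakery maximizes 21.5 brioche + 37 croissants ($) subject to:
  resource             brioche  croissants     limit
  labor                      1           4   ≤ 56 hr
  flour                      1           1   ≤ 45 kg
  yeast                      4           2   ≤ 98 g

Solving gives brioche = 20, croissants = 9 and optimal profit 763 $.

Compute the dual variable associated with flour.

Check each constraint at x*: labor 56/56 (tight); flour 29/45 (slack 16); yeast 98/98 (tight).
By complementary slackness, y = 0 for the non-binding constraint.
The binding rows give the dual system: 1·y_labor + 4·y_yeast = 21.5 and 4·y_labor + 2·y_yeast = 37.
Solving: y_labor = 7.5, y_yeast = 3.5.
Shadow price of flour = 0.

0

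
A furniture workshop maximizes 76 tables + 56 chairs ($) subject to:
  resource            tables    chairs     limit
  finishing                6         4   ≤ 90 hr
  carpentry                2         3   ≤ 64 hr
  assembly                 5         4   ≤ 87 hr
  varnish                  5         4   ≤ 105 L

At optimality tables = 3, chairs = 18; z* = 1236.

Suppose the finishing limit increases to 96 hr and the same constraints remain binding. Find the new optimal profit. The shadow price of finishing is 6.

1272

Δb = 6, so new z* = 1236 + (6)·(6) = 1236 + 36 = 1272.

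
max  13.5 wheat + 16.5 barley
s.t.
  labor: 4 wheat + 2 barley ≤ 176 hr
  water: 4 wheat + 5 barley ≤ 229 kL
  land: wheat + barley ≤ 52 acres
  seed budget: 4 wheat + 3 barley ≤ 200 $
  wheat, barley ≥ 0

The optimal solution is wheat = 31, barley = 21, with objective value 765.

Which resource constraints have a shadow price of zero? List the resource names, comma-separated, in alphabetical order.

labor: 166/176 (slack 10)
water: 229/229 (binding)
land: 52/52 (binding)
seed budget: 187/200 (slack 13)
By complementary slackness, a constraint with positive slack has shadow price 0 → labor, seed budget.

labor, seed budget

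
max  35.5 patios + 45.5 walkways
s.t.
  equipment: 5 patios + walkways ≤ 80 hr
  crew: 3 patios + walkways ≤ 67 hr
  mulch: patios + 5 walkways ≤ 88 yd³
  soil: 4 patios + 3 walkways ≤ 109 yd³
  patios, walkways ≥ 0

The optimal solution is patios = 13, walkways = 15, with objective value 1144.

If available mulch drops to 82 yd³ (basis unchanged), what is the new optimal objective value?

At the optimum: equipment uses 80 of 80 (binding); crew uses 54 of 67 (slack = 13); mulch uses 88 of 88 (binding); soil uses 97 of 109 (slack = 12).
By complementary slackness, y = 0 for the non-binding constraints.
Dual feasibility on the basic columns requires 5·y_equipment + 1·y_mulch = 35.5, 1·y_equipment + 5·y_mulch = 45.5.
Solving: y_equipment = 5.5, y_mulch = 8.
Δz = y_mulch·Δb = 8 × (-6) = -48, so new z* = 1144 − 48 = 1096.

1096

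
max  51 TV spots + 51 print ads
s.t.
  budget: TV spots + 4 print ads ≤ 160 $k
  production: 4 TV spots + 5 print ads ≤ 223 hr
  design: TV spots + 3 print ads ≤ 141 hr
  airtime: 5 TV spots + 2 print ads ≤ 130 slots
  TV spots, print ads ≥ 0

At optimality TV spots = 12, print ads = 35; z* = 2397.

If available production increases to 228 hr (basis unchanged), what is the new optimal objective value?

At the optimum: budget uses 152 of 160 (slack = 8); production uses 223 of 223 (binding); design uses 117 of 141 (slack = 24); airtime uses 130 of 130 (binding).
Slack constraints have shadow price 0 (complementary slackness).
From A_Bᵀ y = c: 4·y_production + 5·y_airtime = 51; 5·y_production + 2·y_airtime = 51.
Solving: y_production = 9, y_airtime = 3.
Δz = y_production·Δb = 9 × (5) = 45, so new z* = 2397 + 45 = 2442.

2442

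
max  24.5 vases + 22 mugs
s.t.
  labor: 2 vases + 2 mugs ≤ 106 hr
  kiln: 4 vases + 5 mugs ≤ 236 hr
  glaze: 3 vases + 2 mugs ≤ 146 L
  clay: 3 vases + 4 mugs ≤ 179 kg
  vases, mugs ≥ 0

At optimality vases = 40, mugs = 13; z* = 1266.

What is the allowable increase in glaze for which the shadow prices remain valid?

Binding constraints: labor, glaze. The basis is B = [[2,2],[3,2]] with det -2.
Per unit increase in glaze, x* moves by d = (1, -1).
The basis stays optimal until mugs reaches 0; allowable increase = 13 L.

13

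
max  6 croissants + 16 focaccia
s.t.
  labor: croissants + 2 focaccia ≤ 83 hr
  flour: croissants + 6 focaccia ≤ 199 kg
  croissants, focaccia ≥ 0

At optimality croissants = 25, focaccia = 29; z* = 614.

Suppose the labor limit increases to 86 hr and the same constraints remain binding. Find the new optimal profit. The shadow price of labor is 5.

Δb = 3, so new z* = 614 + (5)·(3) = 614 + 15 = 629.

629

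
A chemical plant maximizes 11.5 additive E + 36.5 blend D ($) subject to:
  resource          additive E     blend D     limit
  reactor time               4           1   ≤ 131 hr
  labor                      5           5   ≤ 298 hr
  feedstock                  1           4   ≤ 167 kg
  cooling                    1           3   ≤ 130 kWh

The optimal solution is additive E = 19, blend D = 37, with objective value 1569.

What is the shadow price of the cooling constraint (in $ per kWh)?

Check each constraint at x*: reactor time 113/131 (slack 18); labor 280/298 (slack 18); feedstock 167/167 (tight); cooling 130/130 (tight).
By complementary slackness, y = 0 for the non-binding constraints.
From A_Bᵀ y = c: 1·y_feedstock + 1·y_cooling = 11.5; 4·y_feedstock + 3·y_cooling = 36.5.
→ y_feedstock = 2 and y_cooling = 9.5.
Shadow price of cooling = 9.5.

9.5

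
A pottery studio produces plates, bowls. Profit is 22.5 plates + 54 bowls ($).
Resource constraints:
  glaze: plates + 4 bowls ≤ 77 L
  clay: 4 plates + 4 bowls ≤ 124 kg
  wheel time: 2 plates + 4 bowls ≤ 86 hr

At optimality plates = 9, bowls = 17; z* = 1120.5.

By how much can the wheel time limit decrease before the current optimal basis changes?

9

Binding constraints: glaze, wheel time. The basis is B = [[1,4],[2,4]] with det -4.
Per unit decrease in wheel time, x* moves by d = (-1, 0.25).
The basis stays optimal until plates reaches 0; allowable decrease = 9 hr.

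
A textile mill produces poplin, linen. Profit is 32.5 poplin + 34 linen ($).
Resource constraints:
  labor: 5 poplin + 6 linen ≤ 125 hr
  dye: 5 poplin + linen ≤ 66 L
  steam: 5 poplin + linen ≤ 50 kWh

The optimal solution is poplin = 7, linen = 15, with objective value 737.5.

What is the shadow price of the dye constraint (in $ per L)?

Binding: labor and steam. Non-binding: dye (16 unused).
Slack constraints have shadow price 0 (complementary slackness).
From A_Bᵀ y = c: 5·y_labor + 5·y_steam = 32.5; 6·y_labor + 1·y_steam = 34.
This yields shadow prices y_labor = 5.5, y_steam = 1.
Shadow price of dye = 0.

0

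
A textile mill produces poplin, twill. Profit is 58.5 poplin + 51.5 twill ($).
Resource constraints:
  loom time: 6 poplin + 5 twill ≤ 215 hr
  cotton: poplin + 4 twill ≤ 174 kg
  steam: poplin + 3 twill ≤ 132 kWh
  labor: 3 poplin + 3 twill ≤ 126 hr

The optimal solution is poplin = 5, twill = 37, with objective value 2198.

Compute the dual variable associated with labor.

5.5

At the optimum: loom time uses 215 of 215 (binding); cotton uses 153 of 174 (slack = 21); steam uses 116 of 132 (slack = 16); labor uses 126 of 126 (binding).
Slack constraints have shadow price 0 (complementary slackness).
The binding rows give the dual system: 6·y_loom time + 3·y_labor = 58.5 and 5·y_loom time + 3·y_labor = 51.5.
Solving: y_loom time = 7, y_labor = 5.5.
Shadow price of labor = 5.5.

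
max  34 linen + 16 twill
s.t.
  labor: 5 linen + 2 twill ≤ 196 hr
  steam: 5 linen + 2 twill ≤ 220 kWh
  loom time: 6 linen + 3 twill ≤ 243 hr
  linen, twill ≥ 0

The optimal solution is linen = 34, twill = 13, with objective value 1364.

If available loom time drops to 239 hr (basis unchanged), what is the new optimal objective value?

1348

Binding: labor and loom time. Non-binding: steam (24 unused).
Slack constraints have shadow price 0 (complementary slackness).
The binding rows give the dual system: 5·y_labor + 6·y_loom time = 34 and 2·y_labor + 3·y_loom time = 16.
Solving: y_labor = 2, y_loom time = 4.
Δz = y_loom time·Δb = 4 × (-4) = -16, so new z* = 1364 − 16 = 1348.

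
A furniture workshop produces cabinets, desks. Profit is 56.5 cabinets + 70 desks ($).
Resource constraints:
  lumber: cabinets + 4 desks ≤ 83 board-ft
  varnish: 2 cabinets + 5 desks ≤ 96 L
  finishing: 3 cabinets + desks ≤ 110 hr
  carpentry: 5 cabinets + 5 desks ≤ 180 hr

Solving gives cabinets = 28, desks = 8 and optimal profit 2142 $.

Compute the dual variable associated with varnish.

Binding: varnish and carpentry. Non-binding: lumber (23 unused), finishing (18 unused).
By complementary slackness, y = 0 for the non-binding constraints.
The binding rows give the dual system: 2·y_varnish + 5·y_carpentry = 56.5 and 5·y_varnish + 5·y_carpentry = 70.
→ y_varnish = 4.5 and y_carpentry = 9.5.
Shadow price of varnish = 4.5.

4.5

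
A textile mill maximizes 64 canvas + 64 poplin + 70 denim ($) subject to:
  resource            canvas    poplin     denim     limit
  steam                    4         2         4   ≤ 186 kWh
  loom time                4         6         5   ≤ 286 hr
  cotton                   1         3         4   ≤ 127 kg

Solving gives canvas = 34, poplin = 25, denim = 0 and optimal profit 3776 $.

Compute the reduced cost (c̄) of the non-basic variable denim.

Binding: steam and loom time. Non-binding: cotton (18 unused).
Slack constraints have shadow price 0 (complementary slackness).
Dual feasibility on the basic columns requires 4·y_steam + 4·y_loom time = 64, 2·y_steam + 6·y_loom time = 64.
Solving: y_steam = 8, y_loom time = 8.
Reduced cost of denim: c₃ − yᵀa₃ = 70 − (8·4 + 8·5) = 70 − 72 = -2.

-2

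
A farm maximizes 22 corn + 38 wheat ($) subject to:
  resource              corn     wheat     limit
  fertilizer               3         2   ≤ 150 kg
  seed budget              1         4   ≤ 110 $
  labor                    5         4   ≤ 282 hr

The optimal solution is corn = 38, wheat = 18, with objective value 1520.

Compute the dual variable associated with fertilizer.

5

At the optimum: fertilizer uses 150 of 150 (binding); seed budget uses 110 of 110 (binding); labor uses 262 of 282 (slack = 20).
By complementary slackness, y = 0 for the non-binding constraint.
Dual feasibility on the basic columns requires 3·y_fertilizer + 1·y_seed budget = 22, 2·y_fertilizer + 4·y_seed budget = 38.
This yields shadow prices y_fertilizer = 5, y_seed budget = 7.
Shadow price of fertilizer = 5.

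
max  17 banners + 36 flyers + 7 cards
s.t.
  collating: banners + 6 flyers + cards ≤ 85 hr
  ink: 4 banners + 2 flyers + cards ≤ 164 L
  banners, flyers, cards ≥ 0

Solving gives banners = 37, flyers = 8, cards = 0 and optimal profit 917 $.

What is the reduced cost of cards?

-1

Both collating and ink are binding at x*.
From A_Bᵀ y = c: 1·y_collating + 4·y_ink = 17; 6·y_collating + 2·y_ink = 36.
Solving: y_collating = 5, y_ink = 3.
Reduced cost of cards: c₃ − yᵀa₃ = 7 − (5·1 + 3·1) = 7 − 8 = -1.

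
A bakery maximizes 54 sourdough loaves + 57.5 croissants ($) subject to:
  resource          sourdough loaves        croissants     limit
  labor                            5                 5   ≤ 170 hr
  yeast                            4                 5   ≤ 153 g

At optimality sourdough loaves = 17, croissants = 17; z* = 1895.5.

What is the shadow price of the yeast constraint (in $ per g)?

3.5

Check each constraint at x*: labor 170/170 (tight); yeast 153/153 (tight).
The binding rows give the dual system: 5·y_labor + 4·y_yeast = 54 and 5·y_labor + 5·y_yeast = 57.5.
This yields shadow prices y_labor = 8, y_yeast = 3.5.
Shadow price of yeast = 3.5.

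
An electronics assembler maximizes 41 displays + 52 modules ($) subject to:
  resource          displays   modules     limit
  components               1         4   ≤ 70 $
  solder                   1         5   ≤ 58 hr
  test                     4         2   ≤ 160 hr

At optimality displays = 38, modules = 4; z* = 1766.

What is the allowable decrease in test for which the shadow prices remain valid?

Binding constraints: solder, test. The basis is B = [[1,5],[4,2]] with det -18.
Per unit decrease in test, x* moves by d = (-0.2778, 0.0556).
The basis stays optimal until displays reaches 0; allowable decrease = 136.8 hr.

136.8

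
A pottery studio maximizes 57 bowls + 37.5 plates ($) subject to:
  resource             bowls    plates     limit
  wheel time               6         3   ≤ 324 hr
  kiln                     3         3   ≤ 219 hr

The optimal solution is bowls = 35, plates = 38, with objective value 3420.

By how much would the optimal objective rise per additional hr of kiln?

6

At the optimum: wheel time uses 324 of 324 (binding); kiln uses 219 of 219 (binding).
Dual feasibility on the basic columns requires 6·y_wheel time + 3·y_kiln = 57, 3·y_wheel time + 3·y_kiln = 37.5.
→ y_wheel time = 6.5 and y_kiln = 6.
Shadow price of kiln = 6.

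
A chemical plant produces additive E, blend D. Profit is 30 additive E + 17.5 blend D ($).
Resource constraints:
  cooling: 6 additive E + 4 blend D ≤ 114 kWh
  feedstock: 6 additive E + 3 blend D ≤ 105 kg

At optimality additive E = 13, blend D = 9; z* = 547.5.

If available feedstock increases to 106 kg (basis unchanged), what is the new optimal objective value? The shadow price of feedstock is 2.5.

550

Δb = 1, so new z* = 547.5 + (2.5)·(1) = 547.5 + 2.5 = 550.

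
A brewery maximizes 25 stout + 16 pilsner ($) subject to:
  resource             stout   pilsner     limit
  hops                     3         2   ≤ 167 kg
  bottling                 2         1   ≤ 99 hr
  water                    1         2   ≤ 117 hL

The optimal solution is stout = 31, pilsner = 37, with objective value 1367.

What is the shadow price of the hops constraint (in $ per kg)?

Binding: hops and bottling. Non-binding: water (12 unused).
Since water is not tight, its dual is 0.
Dual feasibility on the basic columns requires 3·y_hops + 2·y_bottling = 25, 2·y_hops + 1·y_bottling = 16.
Solving: y_hops = 7, y_bottling = 2.
Shadow price of hops = 7.

7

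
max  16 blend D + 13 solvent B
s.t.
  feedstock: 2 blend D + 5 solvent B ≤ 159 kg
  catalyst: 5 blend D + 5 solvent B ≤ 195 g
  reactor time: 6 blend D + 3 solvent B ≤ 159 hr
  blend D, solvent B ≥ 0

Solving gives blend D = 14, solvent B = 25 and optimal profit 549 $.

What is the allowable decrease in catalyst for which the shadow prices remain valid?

Binding constraints: catalyst, reactor time. The basis is B = [[5,5],[6,3]] with det -15.
Per unit decrease in catalyst, x* moves by d = (0.2, -0.4).
The basis stays optimal until solvent B reaches 0; allowable decrease = 62.5 g.

62.5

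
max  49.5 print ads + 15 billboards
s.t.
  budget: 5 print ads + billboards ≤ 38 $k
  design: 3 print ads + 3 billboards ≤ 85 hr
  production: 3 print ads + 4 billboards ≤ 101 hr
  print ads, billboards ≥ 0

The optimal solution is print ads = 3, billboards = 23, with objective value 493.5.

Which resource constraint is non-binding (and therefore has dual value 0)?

design

budget: 38/38 (binding)
design: 78/85 (slack 7)
production: 101/101 (binding)
By complementary slackness, a constraint with positive slack has shadow price 0 → design.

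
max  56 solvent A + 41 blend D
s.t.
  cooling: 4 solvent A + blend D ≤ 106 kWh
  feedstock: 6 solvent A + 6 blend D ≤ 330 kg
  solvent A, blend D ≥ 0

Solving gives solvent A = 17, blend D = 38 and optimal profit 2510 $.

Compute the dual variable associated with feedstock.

At the optimum: cooling uses 106 of 106 (binding); feedstock uses 330 of 330 (binding).
Dual feasibility on the basic columns requires 4·y_cooling + 6·y_feedstock = 56, 1·y_cooling + 6·y_feedstock = 41.
Solving: y_cooling = 5, y_feedstock = 6.
Shadow price of feedstock = 6.

6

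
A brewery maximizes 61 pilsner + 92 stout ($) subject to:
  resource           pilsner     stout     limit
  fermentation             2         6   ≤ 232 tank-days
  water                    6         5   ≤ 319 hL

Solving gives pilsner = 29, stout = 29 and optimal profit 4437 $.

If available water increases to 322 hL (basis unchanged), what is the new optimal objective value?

At the optimum: fermentation uses 232 of 232 (binding); water uses 319 of 319 (binding).
The binding rows give the dual system: 2·y_fermentation + 6·y_water = 61 and 6·y_fermentation + 5·y_water = 92.
This yields shadow prices y_fermentation = 9.5, y_water = 7.
Δz = y_water·Δb = 7 × (3) = 21, so new z* = 4437 + 21 = 4458.

4458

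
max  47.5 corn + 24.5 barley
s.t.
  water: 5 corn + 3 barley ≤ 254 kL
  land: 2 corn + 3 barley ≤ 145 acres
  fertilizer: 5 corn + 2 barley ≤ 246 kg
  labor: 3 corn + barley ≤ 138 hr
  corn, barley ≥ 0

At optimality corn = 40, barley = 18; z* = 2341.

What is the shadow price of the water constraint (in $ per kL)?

Check each constraint at x*: water 254/254 (tight); land 134/145 (slack 11); fertilizer 236/246 (slack 10); labor 138/138 (tight).
Slack constraints have shadow price 0 (complementary slackness).
Dual feasibility on the basic columns requires 5·y_water + 3·y_labor = 47.5, 3·y_water + 1·y_labor = 24.5.
→ y_water = 6.5 and y_labor = 5.
Shadow price of water = 6.5.

6.5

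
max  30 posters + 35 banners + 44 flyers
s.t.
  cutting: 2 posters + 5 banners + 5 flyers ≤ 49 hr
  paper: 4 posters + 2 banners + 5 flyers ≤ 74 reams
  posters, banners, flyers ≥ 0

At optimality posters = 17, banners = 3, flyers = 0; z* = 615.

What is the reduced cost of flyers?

Both cutting and paper are binding at x*.
Dual feasibility on the basic columns requires 2·y_cutting + 4·y_paper = 30, 5·y_cutting + 2·y_paper = 35.
Solving: y_cutting = 5, y_paper = 5.
Reduced cost of flyers: c₃ − yᵀa₃ = 44 − (5·5 + 5·5) = 44 − 50 = -6.

-6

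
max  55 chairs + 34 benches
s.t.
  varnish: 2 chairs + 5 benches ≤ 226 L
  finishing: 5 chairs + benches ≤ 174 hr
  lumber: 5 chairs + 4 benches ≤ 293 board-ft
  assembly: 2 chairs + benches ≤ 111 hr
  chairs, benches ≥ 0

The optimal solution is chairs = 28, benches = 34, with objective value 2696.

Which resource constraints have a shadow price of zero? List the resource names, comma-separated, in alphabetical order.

varnish: 226/226 (binding)
finishing: 174/174 (binding)
lumber: 276/293 (slack 17)
assembly: 90/111 (slack 21)
By complementary slackness, a constraint with positive slack has shadow price 0 → assembly, lumber.

assembly, lumber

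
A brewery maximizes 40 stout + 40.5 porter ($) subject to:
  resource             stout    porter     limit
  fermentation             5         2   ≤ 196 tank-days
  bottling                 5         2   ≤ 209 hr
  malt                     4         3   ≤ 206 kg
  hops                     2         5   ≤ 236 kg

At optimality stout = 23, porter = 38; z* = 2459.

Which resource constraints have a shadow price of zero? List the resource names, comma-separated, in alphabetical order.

fermentation: 191/196 (slack 5)
bottling: 191/209 (slack 18)
malt: 206/206 (binding)
hops: 236/236 (binding)
By complementary slackness, a constraint with positive slack has shadow price 0 → bottling, fermentation.

bottling, fermentation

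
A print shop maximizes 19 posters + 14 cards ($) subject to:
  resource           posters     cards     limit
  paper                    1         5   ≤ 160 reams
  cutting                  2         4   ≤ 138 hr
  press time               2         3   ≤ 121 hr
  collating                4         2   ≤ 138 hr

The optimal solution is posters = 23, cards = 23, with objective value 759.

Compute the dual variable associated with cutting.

At the optimum: paper uses 138 of 160 (slack = 22); cutting uses 138 of 138 (binding); press time uses 115 of 121 (slack = 6); collating uses 138 of 138 (binding).
Slack constraints have shadow price 0 (complementary slackness).
From A_Bᵀ y = c: 2·y_cutting + 4·y_collating = 19; 4·y_cutting + 2·y_collating = 14.
This yields shadow prices y_cutting = 1.5, y_collating = 4.
Shadow price of cutting = 1.5.

1.5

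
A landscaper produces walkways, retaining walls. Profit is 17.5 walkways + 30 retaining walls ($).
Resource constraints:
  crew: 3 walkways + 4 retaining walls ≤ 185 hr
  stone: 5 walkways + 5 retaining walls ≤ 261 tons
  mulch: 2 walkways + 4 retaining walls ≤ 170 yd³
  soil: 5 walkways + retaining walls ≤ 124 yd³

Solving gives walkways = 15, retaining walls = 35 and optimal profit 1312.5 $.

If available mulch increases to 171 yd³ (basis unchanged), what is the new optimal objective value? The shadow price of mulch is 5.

1317.5

Δb = 1, so new z* = 1312.5 + (5)·(1) = 1312.5 + 5 = 1317.5.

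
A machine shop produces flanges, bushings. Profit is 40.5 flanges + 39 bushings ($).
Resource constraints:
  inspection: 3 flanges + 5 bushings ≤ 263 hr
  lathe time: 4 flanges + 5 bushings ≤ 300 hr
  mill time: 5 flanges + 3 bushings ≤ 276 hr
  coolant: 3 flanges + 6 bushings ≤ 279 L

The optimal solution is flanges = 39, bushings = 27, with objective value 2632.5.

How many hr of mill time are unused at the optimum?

0

mill time used = 5·39 + 3·27 = 276; slack = 276 − 276 = 0.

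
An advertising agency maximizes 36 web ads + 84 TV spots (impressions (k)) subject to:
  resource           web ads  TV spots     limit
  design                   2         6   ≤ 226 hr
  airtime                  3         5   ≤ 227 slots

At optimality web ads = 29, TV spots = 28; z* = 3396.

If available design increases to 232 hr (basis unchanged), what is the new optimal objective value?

3450

Both design and airtime are binding at x*.
Dual feasibility on the basic columns requires 2·y_design + 3·y_airtime = 36, 6·y_design + 5·y_airtime = 84.
→ y_design = 9 and y_airtime = 6.
Δz = y_design·Δb = 9 × (6) = 54, so new z* = 3396 + 54 = 3450.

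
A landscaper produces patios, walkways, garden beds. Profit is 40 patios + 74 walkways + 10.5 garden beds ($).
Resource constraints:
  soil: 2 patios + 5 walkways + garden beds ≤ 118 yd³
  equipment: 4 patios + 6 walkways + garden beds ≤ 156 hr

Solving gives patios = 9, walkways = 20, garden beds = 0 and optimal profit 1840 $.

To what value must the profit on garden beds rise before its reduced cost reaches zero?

13.5

Both soil and equipment are binding at x*.
From A_Bᵀ y = c: 2·y_soil + 4·y_equipment = 40; 5·y_soil + 6·y_equipment = 74.
This yields shadow prices y_soil = 7, y_equipment = 6.5.
garden beds enters the basis when its profit ≥ yᵀa₃ = 7·1 + 6.5·1 = 13.5.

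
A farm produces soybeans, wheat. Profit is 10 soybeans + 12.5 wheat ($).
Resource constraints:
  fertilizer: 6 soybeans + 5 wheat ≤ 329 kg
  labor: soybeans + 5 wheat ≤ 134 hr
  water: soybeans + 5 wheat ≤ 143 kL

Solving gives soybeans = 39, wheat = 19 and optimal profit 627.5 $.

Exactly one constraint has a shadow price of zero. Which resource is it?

fertilizer: 329/329 (binding)
labor: 134/134 (binding)
water: 134/143 (slack 9)
By complementary slackness, a constraint with positive slack has shadow price 0 → water.

water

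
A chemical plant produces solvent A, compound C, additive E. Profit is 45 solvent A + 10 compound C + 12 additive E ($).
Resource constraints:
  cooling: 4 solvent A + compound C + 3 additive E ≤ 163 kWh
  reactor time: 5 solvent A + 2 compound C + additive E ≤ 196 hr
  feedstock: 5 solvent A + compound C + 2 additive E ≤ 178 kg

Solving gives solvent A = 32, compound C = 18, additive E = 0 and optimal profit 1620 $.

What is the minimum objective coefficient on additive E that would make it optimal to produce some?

At the optimum: cooling uses 146 of 163 (slack = 17); reactor time uses 196 of 196 (binding); feedstock uses 178 of 178 (binding).
Slack constraints have shadow price 0 (complementary slackness).
Dual feasibility on the basic columns requires 5·y_reactor time + 5·y_feedstock = 45, 2·y_reactor time + 1·y_feedstock = 10.
Solving: y_reactor time = 1, y_feedstock = 8.
additive E enters the basis when its profit ≥ yᵀa₃ = 1·1 + 8·2 = 17.

17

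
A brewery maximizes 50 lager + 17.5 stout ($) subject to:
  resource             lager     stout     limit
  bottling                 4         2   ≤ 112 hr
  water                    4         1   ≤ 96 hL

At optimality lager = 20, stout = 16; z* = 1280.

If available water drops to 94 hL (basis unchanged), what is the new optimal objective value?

1265

Check each constraint at x*: bottling 112/112 (tight); water 96/96 (tight).
The binding rows give the dual system: 4·y_bottling + 4·y_water = 50 and 2·y_bottling + 1·y_water = 17.5.
Solving: y_bottling = 5, y_water = 7.5.
Δz = y_water·Δb = 7.5 × (-2) = -15, so new z* = 1280 − 15 = 1265.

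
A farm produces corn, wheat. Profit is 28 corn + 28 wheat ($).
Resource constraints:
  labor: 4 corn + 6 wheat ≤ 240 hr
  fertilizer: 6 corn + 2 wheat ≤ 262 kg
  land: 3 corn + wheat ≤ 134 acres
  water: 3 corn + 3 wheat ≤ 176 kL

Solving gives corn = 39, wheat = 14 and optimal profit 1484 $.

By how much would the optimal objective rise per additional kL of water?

Check each constraint at x*: labor 240/240 (tight); fertilizer 262/262 (tight); land 131/134 (slack 3); water 159/176 (slack 17).
Since land, water are not tight, their duals are 0.
From A_Bᵀ y = c: 4·y_labor + 6·y_fertilizer = 28; 6·y_labor + 2·y_fertilizer = 28.
Solving: y_labor = 4, y_fertilizer = 2.
Shadow price of water = 0.

0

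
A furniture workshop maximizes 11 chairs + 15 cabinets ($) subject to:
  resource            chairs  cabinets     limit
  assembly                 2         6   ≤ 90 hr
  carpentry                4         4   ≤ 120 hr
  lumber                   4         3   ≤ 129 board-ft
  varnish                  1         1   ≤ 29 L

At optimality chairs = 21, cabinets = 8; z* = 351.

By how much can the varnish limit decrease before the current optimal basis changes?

14

Binding constraints: assembly, varnish. The basis is B = [[2,6],[1,1]] with det -4.
Per unit decrease in varnish, x* moves by d = (-1.5, 0.5).
The basis stays optimal until chairs reaches 0; allowable decrease = 14 L.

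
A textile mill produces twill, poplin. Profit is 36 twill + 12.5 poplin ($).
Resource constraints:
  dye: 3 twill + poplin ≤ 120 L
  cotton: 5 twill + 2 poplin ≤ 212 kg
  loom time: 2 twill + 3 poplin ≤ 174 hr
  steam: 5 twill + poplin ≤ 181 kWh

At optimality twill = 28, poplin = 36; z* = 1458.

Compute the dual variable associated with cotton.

Binding: dye and cotton. Non-binding: loom time (10 unused), steam (5 unused).
By complementary slackness, y = 0 for the non-binding constraints.
From A_Bᵀ y = c: 3·y_dye + 5·y_cotton = 36; 1·y_dye + 2·y_cotton = 12.5.
→ y_dye = 9.5 and y_cotton = 1.5.
Shadow price of cotton = 1.5.

1.5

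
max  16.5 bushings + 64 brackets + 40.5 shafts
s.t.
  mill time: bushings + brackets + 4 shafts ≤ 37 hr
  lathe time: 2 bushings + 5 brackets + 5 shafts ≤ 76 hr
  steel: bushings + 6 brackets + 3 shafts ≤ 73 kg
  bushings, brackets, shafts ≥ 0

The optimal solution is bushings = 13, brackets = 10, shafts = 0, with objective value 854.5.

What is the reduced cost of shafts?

-4

At the optimum: mill time uses 23 of 37 (slack = 14); lathe time uses 76 of 76 (binding); steel uses 73 of 73 (binding).
Slack constraints have shadow price 0 (complementary slackness).
Dual feasibility on the basic columns requires 2·y_lathe time + 1·y_steel = 16.5, 5·y_lathe time + 6·y_steel = 64.
Solving: y_lathe time = 5, y_steel = 6.5.
Reduced cost of shafts: c₃ − yᵀa₃ = 40.5 − (5·5 + 6.5·3) = 40.5 − 44.5 = -4.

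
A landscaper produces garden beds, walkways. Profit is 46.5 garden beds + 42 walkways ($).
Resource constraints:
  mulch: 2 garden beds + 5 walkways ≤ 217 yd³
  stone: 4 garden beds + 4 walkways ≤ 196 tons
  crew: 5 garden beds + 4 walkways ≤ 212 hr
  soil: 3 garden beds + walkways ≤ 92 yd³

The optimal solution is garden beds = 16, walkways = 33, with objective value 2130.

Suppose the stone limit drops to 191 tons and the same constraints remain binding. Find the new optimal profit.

2100

Check each constraint at x*: mulch 197/217 (slack 20); stone 196/196 (tight); crew 212/212 (tight); soil 81/92 (slack 11).
Since mulch, soil are not tight, their duals are 0.
The binding rows give the dual system: 4·y_stone + 5·y_crew = 46.5 and 4·y_stone + 4·y_crew = 42.
Solving: y_stone = 6, y_crew = 4.5.
Δz = y_stone·Δb = 6 × (-5) = -30, so new z* = 2130 − 30 = 2100.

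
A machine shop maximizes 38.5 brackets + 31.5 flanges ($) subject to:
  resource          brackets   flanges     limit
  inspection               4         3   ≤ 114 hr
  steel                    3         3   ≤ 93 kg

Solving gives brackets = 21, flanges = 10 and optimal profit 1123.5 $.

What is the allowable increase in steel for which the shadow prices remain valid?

Binding constraints: inspection, steel. The basis is B = [[4,3],[3,3]] with det 3.
Per unit increase in steel, x* moves by d = (-1, 1.3333).
The basis stays optimal until brackets reaches 0; allowable increase = 21 kg.

21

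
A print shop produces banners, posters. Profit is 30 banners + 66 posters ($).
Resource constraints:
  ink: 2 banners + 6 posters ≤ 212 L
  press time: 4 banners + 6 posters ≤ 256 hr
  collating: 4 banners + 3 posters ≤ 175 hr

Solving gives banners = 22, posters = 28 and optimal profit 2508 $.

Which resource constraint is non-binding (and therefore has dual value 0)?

ink: 212/212 (binding)
press time: 256/256 (binding)
collating: 172/175 (slack 3)
By complementary slackness, a constraint with positive slack has shadow price 0 → collating.

collating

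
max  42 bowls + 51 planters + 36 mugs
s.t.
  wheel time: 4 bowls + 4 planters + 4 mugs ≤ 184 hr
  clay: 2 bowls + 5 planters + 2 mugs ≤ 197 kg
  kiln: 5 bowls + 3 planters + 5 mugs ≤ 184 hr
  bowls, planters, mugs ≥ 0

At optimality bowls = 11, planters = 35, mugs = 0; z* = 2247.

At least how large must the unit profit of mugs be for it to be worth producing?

42

Check each constraint at x*: wheel time 184/184 (tight); clay 197/197 (tight); kiln 160/184 (slack 24).
Since kiln is not tight, its dual is 0.
From A_Bᵀ y = c: 4·y_wheel time + 2·y_clay = 42; 4·y_wheel time + 5·y_clay = 51.
→ y_wheel time = 9 and y_clay = 3.
mugs enters the basis when its profit ≥ yᵀa₃ = 9·4 + 3·2 = 42.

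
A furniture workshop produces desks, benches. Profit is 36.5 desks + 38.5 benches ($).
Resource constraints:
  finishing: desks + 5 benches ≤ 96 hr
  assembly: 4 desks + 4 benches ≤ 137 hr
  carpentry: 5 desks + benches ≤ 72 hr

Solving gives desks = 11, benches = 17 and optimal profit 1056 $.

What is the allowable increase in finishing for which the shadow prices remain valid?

Binding constraints: finishing, carpentry. The basis is B = [[1,5],[5,1]] with det -24.
Per unit increase in finishing, x* moves by d = (-0.0417, 0.2083).
The basis stays optimal until assembly becomes binding; allowable increase = 37.5 hr.

37.5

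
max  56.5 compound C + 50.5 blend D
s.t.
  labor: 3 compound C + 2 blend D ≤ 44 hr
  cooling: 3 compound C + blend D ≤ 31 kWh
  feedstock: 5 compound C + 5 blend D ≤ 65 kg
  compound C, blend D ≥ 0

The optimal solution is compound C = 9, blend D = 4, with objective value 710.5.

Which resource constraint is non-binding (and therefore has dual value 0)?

labor: 35/44 (slack 9)
cooling: 31/31 (binding)
feedstock: 65/65 (binding)
By complementary slackness, a constraint with positive slack has shadow price 0 → labor.

labor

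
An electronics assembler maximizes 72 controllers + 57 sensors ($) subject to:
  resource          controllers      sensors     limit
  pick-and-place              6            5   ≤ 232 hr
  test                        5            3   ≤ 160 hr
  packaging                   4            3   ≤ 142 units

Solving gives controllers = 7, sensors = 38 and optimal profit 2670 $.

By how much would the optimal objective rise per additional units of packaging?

At the optimum: pick-and-place uses 232 of 232 (binding); test uses 149 of 160 (slack = 11); packaging uses 142 of 142 (binding).
Slack constraints have shadow price 0 (complementary slackness).
The binding rows give the dual system: 6·y_pick-and-place + 4·y_packaging = 72 and 5·y_pick-and-place + 3·y_packaging = 57.
→ y_pick-and-place = 6 and y_packaging = 9.
Shadow price of packaging = 9.

9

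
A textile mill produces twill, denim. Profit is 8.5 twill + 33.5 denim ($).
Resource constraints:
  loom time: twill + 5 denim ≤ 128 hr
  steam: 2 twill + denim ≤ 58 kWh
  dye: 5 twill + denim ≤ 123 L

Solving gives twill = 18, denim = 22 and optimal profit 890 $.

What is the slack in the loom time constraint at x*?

loom time used = 1·18 + 5·22 = 128; slack = 128 − 128 = 0.

0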